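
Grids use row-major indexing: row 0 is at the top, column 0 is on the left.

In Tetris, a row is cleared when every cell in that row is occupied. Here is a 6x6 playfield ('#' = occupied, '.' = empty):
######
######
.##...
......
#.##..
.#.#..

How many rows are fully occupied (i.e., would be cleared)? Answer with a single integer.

Check each row:
  row 0: 0 empty cells -> FULL (clear)
  row 1: 0 empty cells -> FULL (clear)
  row 2: 4 empty cells -> not full
  row 3: 6 empty cells -> not full
  row 4: 3 empty cells -> not full
  row 5: 4 empty cells -> not full
Total rows cleared: 2

Answer: 2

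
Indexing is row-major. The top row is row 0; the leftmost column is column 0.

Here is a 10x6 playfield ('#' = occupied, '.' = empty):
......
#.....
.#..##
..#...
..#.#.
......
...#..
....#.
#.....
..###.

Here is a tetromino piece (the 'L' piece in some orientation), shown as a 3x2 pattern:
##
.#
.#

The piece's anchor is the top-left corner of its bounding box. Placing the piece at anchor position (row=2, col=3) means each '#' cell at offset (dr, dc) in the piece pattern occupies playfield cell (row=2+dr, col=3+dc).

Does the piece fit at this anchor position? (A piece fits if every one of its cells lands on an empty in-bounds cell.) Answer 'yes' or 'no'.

Answer: no

Derivation:
Check each piece cell at anchor (2, 3):
  offset (0,0) -> (2,3): empty -> OK
  offset (0,1) -> (2,4): occupied ('#') -> FAIL
  offset (1,1) -> (3,4): empty -> OK
  offset (2,1) -> (4,4): occupied ('#') -> FAIL
All cells valid: no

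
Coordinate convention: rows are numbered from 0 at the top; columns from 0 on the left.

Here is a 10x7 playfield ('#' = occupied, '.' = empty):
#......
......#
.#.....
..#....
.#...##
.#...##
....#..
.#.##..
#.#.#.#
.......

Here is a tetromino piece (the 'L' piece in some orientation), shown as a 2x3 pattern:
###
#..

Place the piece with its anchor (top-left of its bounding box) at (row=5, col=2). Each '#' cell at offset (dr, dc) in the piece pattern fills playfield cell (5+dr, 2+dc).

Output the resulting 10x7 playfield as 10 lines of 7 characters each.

Fill (5+0,2+0) = (5,2)
Fill (5+0,2+1) = (5,3)
Fill (5+0,2+2) = (5,4)
Fill (5+1,2+0) = (6,2)

Answer: #......
......#
.#.....
..#....
.#...##
.######
..#.#..
.#.##..
#.#.#.#
.......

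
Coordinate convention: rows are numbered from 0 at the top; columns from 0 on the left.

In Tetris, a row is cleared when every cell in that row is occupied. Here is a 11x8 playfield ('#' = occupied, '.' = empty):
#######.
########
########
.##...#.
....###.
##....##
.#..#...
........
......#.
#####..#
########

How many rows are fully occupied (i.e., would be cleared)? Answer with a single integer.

Check each row:
  row 0: 1 empty cell -> not full
  row 1: 0 empty cells -> FULL (clear)
  row 2: 0 empty cells -> FULL (clear)
  row 3: 5 empty cells -> not full
  row 4: 5 empty cells -> not full
  row 5: 4 empty cells -> not full
  row 6: 6 empty cells -> not full
  row 7: 8 empty cells -> not full
  row 8: 7 empty cells -> not full
  row 9: 2 empty cells -> not full
  row 10: 0 empty cells -> FULL (clear)
Total rows cleared: 3

Answer: 3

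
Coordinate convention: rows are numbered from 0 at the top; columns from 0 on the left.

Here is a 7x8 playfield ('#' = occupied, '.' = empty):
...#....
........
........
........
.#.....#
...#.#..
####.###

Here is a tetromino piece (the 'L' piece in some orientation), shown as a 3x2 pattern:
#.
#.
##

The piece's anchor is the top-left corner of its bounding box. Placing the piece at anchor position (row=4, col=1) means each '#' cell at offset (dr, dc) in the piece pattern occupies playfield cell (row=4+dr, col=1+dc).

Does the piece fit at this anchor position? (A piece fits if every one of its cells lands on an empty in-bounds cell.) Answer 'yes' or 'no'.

Check each piece cell at anchor (4, 1):
  offset (0,0) -> (4,1): occupied ('#') -> FAIL
  offset (1,0) -> (5,1): empty -> OK
  offset (2,0) -> (6,1): occupied ('#') -> FAIL
  offset (2,1) -> (6,2): occupied ('#') -> FAIL
All cells valid: no

Answer: no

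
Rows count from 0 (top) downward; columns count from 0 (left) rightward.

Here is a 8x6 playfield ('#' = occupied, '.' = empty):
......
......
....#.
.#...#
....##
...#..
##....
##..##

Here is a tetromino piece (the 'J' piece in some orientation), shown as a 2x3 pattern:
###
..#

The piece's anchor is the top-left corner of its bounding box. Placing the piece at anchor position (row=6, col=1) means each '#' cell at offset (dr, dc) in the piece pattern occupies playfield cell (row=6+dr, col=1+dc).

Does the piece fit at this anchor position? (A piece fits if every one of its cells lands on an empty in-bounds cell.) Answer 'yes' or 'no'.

Check each piece cell at anchor (6, 1):
  offset (0,0) -> (6,1): occupied ('#') -> FAIL
  offset (0,1) -> (6,2): empty -> OK
  offset (0,2) -> (6,3): empty -> OK
  offset (1,2) -> (7,3): empty -> OK
All cells valid: no

Answer: no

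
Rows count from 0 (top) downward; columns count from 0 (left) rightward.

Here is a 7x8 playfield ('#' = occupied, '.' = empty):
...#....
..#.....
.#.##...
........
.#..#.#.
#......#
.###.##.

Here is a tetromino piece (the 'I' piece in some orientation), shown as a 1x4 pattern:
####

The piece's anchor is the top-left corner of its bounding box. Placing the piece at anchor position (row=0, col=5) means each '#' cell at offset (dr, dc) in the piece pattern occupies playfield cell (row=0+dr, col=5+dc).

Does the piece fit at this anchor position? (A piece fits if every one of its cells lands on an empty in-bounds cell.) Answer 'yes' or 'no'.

Answer: no

Derivation:
Check each piece cell at anchor (0, 5):
  offset (0,0) -> (0,5): empty -> OK
  offset (0,1) -> (0,6): empty -> OK
  offset (0,2) -> (0,7): empty -> OK
  offset (0,3) -> (0,8): out of bounds -> FAIL
All cells valid: no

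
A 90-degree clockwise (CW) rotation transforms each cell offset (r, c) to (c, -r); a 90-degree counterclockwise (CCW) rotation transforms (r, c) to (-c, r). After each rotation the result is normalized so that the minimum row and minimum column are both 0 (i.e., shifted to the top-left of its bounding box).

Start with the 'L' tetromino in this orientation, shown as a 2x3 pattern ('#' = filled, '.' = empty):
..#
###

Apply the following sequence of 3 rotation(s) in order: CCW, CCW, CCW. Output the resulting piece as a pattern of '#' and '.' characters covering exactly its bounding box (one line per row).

Start:
..#
###
After rotation 1 (CCW):
##
.#
.#
After rotation 2 (CCW):
###
#..
After rotation 3 (CCW):
#.
#.
##

Answer: #.
#.
##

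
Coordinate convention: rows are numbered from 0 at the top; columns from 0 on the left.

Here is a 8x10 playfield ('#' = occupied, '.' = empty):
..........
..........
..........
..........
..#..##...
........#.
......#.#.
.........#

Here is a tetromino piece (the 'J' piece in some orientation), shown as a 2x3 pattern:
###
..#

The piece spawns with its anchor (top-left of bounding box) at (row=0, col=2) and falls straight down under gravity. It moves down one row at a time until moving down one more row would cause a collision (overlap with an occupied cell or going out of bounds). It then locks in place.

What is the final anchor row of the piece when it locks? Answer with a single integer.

Answer: 3

Derivation:
Spawn at (row=0, col=2). Try each row:
  row 0: fits
  row 1: fits
  row 2: fits
  row 3: fits
  row 4: blocked -> lock at row 3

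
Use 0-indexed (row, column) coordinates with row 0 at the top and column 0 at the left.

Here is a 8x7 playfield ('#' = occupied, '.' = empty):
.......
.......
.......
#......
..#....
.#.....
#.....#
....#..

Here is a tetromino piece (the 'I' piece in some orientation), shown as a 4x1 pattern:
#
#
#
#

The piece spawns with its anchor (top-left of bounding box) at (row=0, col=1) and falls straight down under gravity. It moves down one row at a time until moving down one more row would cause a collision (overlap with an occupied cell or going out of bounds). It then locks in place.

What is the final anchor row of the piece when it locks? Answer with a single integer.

Spawn at (row=0, col=1). Try each row:
  row 0: fits
  row 1: fits
  row 2: blocked -> lock at row 1

Answer: 1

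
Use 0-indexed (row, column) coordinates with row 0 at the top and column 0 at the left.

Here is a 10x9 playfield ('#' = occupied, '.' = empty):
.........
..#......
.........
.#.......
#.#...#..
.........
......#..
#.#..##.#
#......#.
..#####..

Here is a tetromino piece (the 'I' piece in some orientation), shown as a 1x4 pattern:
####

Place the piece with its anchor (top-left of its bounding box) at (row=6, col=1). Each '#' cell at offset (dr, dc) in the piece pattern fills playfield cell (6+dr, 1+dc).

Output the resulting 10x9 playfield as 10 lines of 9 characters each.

Fill (6+0,1+0) = (6,1)
Fill (6+0,1+1) = (6,2)
Fill (6+0,1+2) = (6,3)
Fill (6+0,1+3) = (6,4)

Answer: .........
..#......
.........
.#.......
#.#...#..
.........
.####.#..
#.#..##.#
#......#.
..#####..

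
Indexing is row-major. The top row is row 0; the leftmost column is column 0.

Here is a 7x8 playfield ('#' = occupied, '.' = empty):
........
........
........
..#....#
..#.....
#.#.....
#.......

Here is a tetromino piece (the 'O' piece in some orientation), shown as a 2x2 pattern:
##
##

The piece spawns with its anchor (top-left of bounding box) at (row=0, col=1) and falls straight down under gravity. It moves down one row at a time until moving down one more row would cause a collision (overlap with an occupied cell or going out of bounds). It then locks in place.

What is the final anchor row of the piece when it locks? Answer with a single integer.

Answer: 1

Derivation:
Spawn at (row=0, col=1). Try each row:
  row 0: fits
  row 1: fits
  row 2: blocked -> lock at row 1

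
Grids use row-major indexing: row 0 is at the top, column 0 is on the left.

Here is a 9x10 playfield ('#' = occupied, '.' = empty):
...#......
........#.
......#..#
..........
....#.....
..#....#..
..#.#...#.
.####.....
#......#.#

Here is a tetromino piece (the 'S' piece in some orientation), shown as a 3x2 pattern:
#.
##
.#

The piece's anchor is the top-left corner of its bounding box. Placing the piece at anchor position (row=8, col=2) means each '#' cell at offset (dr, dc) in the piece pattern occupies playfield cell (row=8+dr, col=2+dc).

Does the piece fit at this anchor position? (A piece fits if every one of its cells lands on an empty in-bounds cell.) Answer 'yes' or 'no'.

Answer: no

Derivation:
Check each piece cell at anchor (8, 2):
  offset (0,0) -> (8,2): empty -> OK
  offset (1,0) -> (9,2): out of bounds -> FAIL
  offset (1,1) -> (9,3): out of bounds -> FAIL
  offset (2,1) -> (10,3): out of bounds -> FAIL
All cells valid: no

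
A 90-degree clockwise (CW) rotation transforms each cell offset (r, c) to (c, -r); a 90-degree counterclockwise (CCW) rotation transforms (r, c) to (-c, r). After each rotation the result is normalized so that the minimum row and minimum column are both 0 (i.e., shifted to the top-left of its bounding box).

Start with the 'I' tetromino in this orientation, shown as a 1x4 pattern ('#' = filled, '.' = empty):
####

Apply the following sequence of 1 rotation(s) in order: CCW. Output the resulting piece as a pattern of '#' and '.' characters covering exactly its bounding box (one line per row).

Start:
####
After rotation 1 (CCW):
#
#
#
#

Answer: #
#
#
#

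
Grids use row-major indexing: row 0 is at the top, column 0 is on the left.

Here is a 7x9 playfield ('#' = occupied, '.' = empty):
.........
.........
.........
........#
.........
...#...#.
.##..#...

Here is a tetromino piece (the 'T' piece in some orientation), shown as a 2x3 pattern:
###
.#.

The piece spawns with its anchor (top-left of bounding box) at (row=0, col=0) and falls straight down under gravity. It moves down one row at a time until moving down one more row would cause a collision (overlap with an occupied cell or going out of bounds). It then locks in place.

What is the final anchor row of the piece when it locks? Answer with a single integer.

Answer: 4

Derivation:
Spawn at (row=0, col=0). Try each row:
  row 0: fits
  row 1: fits
  row 2: fits
  row 3: fits
  row 4: fits
  row 5: blocked -> lock at row 4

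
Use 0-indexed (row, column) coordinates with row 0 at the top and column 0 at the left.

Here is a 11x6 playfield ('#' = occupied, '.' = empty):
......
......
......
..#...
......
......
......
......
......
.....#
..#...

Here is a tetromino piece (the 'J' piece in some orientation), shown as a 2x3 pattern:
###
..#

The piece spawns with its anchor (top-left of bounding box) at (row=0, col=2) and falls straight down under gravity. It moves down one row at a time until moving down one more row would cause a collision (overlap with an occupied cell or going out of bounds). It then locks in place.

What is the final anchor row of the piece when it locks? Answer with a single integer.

Spawn at (row=0, col=2). Try each row:
  row 0: fits
  row 1: fits
  row 2: fits
  row 3: blocked -> lock at row 2

Answer: 2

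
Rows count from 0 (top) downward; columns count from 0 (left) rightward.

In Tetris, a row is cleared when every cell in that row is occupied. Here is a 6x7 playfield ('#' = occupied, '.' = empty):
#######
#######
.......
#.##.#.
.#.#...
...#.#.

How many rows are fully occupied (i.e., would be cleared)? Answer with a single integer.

Answer: 2

Derivation:
Check each row:
  row 0: 0 empty cells -> FULL (clear)
  row 1: 0 empty cells -> FULL (clear)
  row 2: 7 empty cells -> not full
  row 3: 3 empty cells -> not full
  row 4: 5 empty cells -> not full
  row 5: 5 empty cells -> not full
Total rows cleared: 2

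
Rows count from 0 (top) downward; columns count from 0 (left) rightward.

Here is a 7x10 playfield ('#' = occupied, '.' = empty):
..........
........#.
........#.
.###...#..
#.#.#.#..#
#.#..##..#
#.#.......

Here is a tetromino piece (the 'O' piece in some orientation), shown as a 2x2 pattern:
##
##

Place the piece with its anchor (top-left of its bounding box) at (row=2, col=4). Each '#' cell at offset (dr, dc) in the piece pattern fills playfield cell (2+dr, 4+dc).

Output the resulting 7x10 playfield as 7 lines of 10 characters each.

Fill (2+0,4+0) = (2,4)
Fill (2+0,4+1) = (2,5)
Fill (2+1,4+0) = (3,4)
Fill (2+1,4+1) = (3,5)

Answer: ..........
........#.
....##..#.
.#####.#..
#.#.#.#..#
#.#..##..#
#.#.......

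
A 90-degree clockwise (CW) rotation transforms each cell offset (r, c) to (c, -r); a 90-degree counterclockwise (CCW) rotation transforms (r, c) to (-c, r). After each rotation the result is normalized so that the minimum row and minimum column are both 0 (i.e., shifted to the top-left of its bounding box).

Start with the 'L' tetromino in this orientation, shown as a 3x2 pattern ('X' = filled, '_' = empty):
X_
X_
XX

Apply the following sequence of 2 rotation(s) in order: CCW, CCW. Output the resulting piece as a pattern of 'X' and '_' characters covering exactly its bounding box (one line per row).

Start:
X_
X_
XX
After rotation 1 (CCW):
__X
XXX
After rotation 2 (CCW):
XX
_X
_X

Answer: XX
_X
_X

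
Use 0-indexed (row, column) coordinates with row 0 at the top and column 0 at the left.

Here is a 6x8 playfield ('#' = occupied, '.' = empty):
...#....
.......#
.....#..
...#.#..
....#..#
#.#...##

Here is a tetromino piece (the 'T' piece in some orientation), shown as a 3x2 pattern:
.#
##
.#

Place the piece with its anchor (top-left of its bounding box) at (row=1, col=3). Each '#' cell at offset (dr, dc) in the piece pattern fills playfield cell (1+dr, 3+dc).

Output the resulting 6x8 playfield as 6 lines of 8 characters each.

Answer: ...#....
....#..#
...###..
...###..
....#..#
#.#...##

Derivation:
Fill (1+0,3+1) = (1,4)
Fill (1+1,3+0) = (2,3)
Fill (1+1,3+1) = (2,4)
Fill (1+2,3+1) = (3,4)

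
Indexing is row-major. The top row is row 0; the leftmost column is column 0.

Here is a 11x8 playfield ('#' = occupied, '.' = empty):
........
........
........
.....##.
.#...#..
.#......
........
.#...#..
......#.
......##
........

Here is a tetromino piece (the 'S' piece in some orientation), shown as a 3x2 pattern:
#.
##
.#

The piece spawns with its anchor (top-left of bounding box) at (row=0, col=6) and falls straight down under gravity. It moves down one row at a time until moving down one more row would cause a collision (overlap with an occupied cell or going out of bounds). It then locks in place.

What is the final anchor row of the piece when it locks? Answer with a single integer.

Answer: 1

Derivation:
Spawn at (row=0, col=6). Try each row:
  row 0: fits
  row 1: fits
  row 2: blocked -> lock at row 1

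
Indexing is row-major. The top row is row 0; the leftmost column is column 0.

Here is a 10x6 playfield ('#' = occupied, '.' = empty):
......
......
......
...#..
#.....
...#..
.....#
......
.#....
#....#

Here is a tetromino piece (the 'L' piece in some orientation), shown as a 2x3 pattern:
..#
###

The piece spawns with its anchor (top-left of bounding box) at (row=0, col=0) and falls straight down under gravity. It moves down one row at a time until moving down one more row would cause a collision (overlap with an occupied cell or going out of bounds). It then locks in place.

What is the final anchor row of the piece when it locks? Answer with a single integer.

Answer: 2

Derivation:
Spawn at (row=0, col=0). Try each row:
  row 0: fits
  row 1: fits
  row 2: fits
  row 3: blocked -> lock at row 2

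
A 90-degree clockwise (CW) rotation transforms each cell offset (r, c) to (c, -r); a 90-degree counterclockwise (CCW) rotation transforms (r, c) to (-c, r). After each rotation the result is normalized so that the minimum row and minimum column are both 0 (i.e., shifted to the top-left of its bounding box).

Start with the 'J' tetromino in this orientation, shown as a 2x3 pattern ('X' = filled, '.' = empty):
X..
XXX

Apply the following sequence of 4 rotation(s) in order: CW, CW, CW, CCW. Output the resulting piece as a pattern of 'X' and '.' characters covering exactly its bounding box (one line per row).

Answer: XXX
..X

Derivation:
Start:
X..
XXX
After rotation 1 (CW):
XX
X.
X.
After rotation 2 (CW):
XXX
..X
After rotation 3 (CW):
.X
.X
XX
After rotation 4 (CCW):
XXX
..X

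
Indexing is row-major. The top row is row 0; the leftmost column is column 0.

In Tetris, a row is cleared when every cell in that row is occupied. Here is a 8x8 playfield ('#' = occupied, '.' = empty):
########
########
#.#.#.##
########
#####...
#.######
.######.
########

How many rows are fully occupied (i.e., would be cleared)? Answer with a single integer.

Answer: 4

Derivation:
Check each row:
  row 0: 0 empty cells -> FULL (clear)
  row 1: 0 empty cells -> FULL (clear)
  row 2: 3 empty cells -> not full
  row 3: 0 empty cells -> FULL (clear)
  row 4: 3 empty cells -> not full
  row 5: 1 empty cell -> not full
  row 6: 2 empty cells -> not full
  row 7: 0 empty cells -> FULL (clear)
Total rows cleared: 4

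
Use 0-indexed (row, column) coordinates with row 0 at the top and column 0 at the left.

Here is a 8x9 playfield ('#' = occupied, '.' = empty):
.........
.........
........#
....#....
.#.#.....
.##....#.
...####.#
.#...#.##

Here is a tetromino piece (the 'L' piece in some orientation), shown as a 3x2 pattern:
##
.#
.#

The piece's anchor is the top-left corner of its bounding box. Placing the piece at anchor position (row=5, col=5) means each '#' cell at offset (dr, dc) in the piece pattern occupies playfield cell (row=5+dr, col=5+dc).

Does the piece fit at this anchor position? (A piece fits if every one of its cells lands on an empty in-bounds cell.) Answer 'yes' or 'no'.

Answer: no

Derivation:
Check each piece cell at anchor (5, 5):
  offset (0,0) -> (5,5): empty -> OK
  offset (0,1) -> (5,6): empty -> OK
  offset (1,1) -> (6,6): occupied ('#') -> FAIL
  offset (2,1) -> (7,6): empty -> OK
All cells valid: no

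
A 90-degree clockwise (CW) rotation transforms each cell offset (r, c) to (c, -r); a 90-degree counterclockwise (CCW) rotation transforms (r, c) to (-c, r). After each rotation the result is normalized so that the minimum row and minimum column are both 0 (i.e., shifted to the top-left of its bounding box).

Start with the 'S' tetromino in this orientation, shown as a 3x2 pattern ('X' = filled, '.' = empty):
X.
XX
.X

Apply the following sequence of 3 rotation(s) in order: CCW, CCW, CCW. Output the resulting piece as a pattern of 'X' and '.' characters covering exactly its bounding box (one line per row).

Answer: .XX
XX.

Derivation:
Start:
X.
XX
.X
After rotation 1 (CCW):
.XX
XX.
After rotation 2 (CCW):
X.
XX
.X
After rotation 3 (CCW):
.XX
XX.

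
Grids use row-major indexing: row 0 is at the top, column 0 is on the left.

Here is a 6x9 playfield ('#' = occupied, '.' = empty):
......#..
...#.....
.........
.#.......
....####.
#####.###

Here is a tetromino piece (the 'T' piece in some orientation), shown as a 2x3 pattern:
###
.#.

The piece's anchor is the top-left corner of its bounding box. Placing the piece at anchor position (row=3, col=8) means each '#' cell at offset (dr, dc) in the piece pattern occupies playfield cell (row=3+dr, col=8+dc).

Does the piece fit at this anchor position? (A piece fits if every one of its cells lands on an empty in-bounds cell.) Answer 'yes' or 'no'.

Answer: no

Derivation:
Check each piece cell at anchor (3, 8):
  offset (0,0) -> (3,8): empty -> OK
  offset (0,1) -> (3,9): out of bounds -> FAIL
  offset (0,2) -> (3,10): out of bounds -> FAIL
  offset (1,1) -> (4,9): out of bounds -> FAIL
All cells valid: no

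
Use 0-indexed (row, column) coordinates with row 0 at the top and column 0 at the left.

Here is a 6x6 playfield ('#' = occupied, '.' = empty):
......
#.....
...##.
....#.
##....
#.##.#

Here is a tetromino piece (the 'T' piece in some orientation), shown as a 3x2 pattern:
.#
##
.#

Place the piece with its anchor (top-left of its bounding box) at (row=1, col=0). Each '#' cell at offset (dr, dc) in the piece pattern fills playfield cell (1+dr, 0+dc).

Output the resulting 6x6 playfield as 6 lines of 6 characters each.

Answer: ......
##....
##.##.
.#..#.
##....
#.##.#

Derivation:
Fill (1+0,0+1) = (1,1)
Fill (1+1,0+0) = (2,0)
Fill (1+1,0+1) = (2,1)
Fill (1+2,0+1) = (3,1)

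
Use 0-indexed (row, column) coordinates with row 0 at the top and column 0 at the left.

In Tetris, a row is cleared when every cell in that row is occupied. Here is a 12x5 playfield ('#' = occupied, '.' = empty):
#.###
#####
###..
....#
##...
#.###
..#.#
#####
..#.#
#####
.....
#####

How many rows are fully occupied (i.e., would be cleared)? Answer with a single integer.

Answer: 4

Derivation:
Check each row:
  row 0: 1 empty cell -> not full
  row 1: 0 empty cells -> FULL (clear)
  row 2: 2 empty cells -> not full
  row 3: 4 empty cells -> not full
  row 4: 3 empty cells -> not full
  row 5: 1 empty cell -> not full
  row 6: 3 empty cells -> not full
  row 7: 0 empty cells -> FULL (clear)
  row 8: 3 empty cells -> not full
  row 9: 0 empty cells -> FULL (clear)
  row 10: 5 empty cells -> not full
  row 11: 0 empty cells -> FULL (clear)
Total rows cleared: 4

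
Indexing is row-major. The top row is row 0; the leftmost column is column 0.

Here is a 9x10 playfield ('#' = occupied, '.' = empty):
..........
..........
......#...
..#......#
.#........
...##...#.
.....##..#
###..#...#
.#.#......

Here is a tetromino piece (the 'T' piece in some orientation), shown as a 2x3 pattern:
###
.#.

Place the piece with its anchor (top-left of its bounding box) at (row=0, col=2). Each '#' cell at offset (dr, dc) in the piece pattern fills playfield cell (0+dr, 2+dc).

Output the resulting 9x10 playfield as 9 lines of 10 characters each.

Fill (0+0,2+0) = (0,2)
Fill (0+0,2+1) = (0,3)
Fill (0+0,2+2) = (0,4)
Fill (0+1,2+1) = (1,3)

Answer: ..###.....
...#......
......#...
..#......#
.#........
...##...#.
.....##..#
###..#...#
.#.#......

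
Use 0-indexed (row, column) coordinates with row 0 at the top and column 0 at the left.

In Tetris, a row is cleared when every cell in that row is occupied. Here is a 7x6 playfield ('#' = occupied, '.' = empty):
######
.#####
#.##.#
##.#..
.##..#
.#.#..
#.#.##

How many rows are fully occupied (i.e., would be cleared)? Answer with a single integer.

Answer: 1

Derivation:
Check each row:
  row 0: 0 empty cells -> FULL (clear)
  row 1: 1 empty cell -> not full
  row 2: 2 empty cells -> not full
  row 3: 3 empty cells -> not full
  row 4: 3 empty cells -> not full
  row 5: 4 empty cells -> not full
  row 6: 2 empty cells -> not full
Total rows cleared: 1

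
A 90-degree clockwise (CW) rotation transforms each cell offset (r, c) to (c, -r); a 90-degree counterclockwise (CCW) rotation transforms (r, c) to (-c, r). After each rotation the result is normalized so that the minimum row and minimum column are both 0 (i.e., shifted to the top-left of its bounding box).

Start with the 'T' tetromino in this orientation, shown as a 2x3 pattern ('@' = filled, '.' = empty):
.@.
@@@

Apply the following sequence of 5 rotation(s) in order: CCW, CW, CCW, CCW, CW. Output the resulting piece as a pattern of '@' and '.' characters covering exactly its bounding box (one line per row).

Start:
.@.
@@@
After rotation 1 (CCW):
.@
@@
.@
After rotation 2 (CW):
.@.
@@@
After rotation 3 (CCW):
.@
@@
.@
After rotation 4 (CCW):
@@@
.@.
After rotation 5 (CW):
.@
@@
.@

Answer: .@
@@
.@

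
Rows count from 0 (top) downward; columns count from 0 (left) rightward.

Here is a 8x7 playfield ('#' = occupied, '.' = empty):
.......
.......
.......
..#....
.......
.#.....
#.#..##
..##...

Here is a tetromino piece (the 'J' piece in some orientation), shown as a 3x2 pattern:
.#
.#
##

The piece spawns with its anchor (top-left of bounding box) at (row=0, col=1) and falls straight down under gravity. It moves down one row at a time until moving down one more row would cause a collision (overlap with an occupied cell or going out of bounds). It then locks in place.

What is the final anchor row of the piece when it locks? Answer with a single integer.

Spawn at (row=0, col=1). Try each row:
  row 0: fits
  row 1: blocked -> lock at row 0

Answer: 0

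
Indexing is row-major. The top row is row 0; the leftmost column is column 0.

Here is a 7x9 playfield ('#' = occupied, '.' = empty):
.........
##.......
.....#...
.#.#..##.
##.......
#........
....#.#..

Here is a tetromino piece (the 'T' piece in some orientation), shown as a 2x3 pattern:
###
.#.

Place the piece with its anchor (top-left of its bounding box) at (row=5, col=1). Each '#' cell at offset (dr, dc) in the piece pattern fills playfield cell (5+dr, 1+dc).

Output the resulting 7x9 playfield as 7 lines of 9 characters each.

Fill (5+0,1+0) = (5,1)
Fill (5+0,1+1) = (5,2)
Fill (5+0,1+2) = (5,3)
Fill (5+1,1+1) = (6,2)

Answer: .........
##.......
.....#...
.#.#..##.
##.......
####.....
..#.#.#..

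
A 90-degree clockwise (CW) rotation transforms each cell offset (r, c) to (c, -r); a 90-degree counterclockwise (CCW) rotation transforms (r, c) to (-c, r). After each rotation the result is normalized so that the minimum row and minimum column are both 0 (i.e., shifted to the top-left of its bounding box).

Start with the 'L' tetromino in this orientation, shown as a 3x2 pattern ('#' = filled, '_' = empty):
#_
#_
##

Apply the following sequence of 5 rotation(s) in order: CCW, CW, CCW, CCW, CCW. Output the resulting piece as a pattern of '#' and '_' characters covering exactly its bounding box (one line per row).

Start:
#_
#_
##
After rotation 1 (CCW):
__#
###
After rotation 2 (CW):
#_
#_
##
After rotation 3 (CCW):
__#
###
After rotation 4 (CCW):
##
_#
_#
After rotation 5 (CCW):
###
#__

Answer: ###
#__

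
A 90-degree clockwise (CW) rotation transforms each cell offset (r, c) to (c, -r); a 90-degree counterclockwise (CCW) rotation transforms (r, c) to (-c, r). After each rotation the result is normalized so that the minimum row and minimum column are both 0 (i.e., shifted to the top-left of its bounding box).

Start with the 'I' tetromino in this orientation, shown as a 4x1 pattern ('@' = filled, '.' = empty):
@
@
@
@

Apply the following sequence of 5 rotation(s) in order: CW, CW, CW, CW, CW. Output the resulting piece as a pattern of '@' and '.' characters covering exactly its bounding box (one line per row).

Start:
@
@
@
@
After rotation 1 (CW):
@@@@
After rotation 2 (CW):
@
@
@
@
After rotation 3 (CW):
@@@@
After rotation 4 (CW):
@
@
@
@
After rotation 5 (CW):
@@@@

Answer: @@@@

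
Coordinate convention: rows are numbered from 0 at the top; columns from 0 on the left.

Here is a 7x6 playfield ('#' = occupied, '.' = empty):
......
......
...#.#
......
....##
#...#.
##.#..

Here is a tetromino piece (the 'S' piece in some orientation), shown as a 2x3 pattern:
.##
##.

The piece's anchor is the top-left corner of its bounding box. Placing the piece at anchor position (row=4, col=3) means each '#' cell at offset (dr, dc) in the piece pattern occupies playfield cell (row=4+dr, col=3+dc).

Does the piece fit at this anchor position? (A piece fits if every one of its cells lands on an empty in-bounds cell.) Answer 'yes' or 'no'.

Answer: no

Derivation:
Check each piece cell at anchor (4, 3):
  offset (0,1) -> (4,4): occupied ('#') -> FAIL
  offset (0,2) -> (4,5): occupied ('#') -> FAIL
  offset (1,0) -> (5,3): empty -> OK
  offset (1,1) -> (5,4): occupied ('#') -> FAIL
All cells valid: no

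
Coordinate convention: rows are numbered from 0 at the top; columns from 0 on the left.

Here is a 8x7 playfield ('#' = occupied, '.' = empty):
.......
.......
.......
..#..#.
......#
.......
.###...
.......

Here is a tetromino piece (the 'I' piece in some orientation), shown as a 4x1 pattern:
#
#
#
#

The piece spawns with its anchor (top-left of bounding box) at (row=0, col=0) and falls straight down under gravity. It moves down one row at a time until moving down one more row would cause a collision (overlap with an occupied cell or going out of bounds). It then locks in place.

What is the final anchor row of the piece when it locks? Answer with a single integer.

Spawn at (row=0, col=0). Try each row:
  row 0: fits
  row 1: fits
  row 2: fits
  row 3: fits
  row 4: fits
  row 5: blocked -> lock at row 4

Answer: 4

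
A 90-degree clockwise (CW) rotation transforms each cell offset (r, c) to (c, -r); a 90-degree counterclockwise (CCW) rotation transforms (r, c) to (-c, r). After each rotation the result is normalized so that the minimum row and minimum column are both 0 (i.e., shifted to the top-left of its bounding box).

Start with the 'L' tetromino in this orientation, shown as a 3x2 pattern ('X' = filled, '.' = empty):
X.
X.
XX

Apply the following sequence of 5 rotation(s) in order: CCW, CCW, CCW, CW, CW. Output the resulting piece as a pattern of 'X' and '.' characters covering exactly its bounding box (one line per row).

Answer: ..X
XXX

Derivation:
Start:
X.
X.
XX
After rotation 1 (CCW):
..X
XXX
After rotation 2 (CCW):
XX
.X
.X
After rotation 3 (CCW):
XXX
X..
After rotation 4 (CW):
XX
.X
.X
After rotation 5 (CW):
..X
XXX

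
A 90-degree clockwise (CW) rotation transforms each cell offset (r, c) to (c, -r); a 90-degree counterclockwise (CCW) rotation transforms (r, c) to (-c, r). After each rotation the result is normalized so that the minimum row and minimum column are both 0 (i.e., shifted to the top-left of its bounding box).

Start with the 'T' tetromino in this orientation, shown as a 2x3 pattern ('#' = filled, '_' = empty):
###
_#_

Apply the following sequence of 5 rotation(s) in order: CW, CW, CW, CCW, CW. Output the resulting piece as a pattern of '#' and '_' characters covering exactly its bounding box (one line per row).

Start:
###
_#_
After rotation 1 (CW):
_#
##
_#
After rotation 2 (CW):
_#_
###
After rotation 3 (CW):
#_
##
#_
After rotation 4 (CCW):
_#_
###
After rotation 5 (CW):
#_
##
#_

Answer: #_
##
#_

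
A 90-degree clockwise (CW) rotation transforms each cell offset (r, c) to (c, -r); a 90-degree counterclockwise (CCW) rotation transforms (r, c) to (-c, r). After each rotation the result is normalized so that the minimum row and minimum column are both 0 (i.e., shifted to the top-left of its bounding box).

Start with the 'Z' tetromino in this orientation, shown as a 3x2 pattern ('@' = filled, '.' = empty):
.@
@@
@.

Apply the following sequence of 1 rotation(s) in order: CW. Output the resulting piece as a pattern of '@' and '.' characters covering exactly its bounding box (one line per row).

Answer: @@.
.@@

Derivation:
Start:
.@
@@
@.
After rotation 1 (CW):
@@.
.@@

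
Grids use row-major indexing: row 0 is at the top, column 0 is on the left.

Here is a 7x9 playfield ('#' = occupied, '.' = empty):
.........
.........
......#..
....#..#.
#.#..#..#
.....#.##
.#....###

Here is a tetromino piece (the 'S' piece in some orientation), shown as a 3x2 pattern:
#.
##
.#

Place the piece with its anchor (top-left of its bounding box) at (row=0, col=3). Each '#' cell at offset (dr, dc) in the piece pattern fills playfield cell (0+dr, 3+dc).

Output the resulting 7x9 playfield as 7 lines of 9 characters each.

Fill (0+0,3+0) = (0,3)
Fill (0+1,3+0) = (1,3)
Fill (0+1,3+1) = (1,4)
Fill (0+2,3+1) = (2,4)

Answer: ...#.....
...##....
....#.#..
....#..#.
#.#..#..#
.....#.##
.#....###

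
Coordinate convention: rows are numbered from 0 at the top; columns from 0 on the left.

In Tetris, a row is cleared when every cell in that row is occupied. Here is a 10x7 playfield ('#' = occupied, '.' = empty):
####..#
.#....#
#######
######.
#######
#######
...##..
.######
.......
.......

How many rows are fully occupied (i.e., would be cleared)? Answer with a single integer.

Answer: 3

Derivation:
Check each row:
  row 0: 2 empty cells -> not full
  row 1: 5 empty cells -> not full
  row 2: 0 empty cells -> FULL (clear)
  row 3: 1 empty cell -> not full
  row 4: 0 empty cells -> FULL (clear)
  row 5: 0 empty cells -> FULL (clear)
  row 6: 5 empty cells -> not full
  row 7: 1 empty cell -> not full
  row 8: 7 empty cells -> not full
  row 9: 7 empty cells -> not full
Total rows cleared: 3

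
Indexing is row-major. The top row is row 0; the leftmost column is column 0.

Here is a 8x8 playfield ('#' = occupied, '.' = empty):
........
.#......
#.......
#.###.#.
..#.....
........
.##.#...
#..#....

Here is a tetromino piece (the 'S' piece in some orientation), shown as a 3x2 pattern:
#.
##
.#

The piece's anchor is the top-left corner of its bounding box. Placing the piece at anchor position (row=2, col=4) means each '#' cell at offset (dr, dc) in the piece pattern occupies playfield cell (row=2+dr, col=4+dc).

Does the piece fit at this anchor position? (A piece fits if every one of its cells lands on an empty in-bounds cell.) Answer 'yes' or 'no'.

Answer: no

Derivation:
Check each piece cell at anchor (2, 4):
  offset (0,0) -> (2,4): empty -> OK
  offset (1,0) -> (3,4): occupied ('#') -> FAIL
  offset (1,1) -> (3,5): empty -> OK
  offset (2,1) -> (4,5): empty -> OK
All cells valid: no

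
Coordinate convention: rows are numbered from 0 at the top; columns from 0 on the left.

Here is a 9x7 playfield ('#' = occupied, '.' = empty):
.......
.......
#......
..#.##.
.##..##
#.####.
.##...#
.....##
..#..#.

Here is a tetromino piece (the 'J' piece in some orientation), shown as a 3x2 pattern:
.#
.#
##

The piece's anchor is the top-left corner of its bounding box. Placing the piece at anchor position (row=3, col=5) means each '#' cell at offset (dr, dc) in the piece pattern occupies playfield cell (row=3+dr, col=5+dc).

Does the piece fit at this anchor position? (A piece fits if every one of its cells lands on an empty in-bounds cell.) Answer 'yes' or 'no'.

Check each piece cell at anchor (3, 5):
  offset (0,1) -> (3,6): empty -> OK
  offset (1,1) -> (4,6): occupied ('#') -> FAIL
  offset (2,0) -> (5,5): occupied ('#') -> FAIL
  offset (2,1) -> (5,6): empty -> OK
All cells valid: no

Answer: no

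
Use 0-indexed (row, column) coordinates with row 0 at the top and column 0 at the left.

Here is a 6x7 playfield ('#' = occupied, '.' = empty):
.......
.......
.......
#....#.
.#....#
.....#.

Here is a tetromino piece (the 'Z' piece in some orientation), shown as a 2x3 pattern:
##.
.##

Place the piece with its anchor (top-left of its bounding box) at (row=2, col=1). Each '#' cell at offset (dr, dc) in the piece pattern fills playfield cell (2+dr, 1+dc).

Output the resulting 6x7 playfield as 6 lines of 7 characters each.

Answer: .......
.......
.##....
#.##.#.
.#....#
.....#.

Derivation:
Fill (2+0,1+0) = (2,1)
Fill (2+0,1+1) = (2,2)
Fill (2+1,1+1) = (3,2)
Fill (2+1,1+2) = (3,3)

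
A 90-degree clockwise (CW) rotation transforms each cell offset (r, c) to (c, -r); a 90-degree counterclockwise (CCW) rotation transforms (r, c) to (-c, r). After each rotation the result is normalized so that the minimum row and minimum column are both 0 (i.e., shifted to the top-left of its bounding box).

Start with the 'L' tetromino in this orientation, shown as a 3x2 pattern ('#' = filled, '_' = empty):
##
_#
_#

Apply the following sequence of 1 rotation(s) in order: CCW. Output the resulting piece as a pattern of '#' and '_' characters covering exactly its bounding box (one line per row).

Start:
##
_#
_#
After rotation 1 (CCW):
###
#__

Answer: ###
#__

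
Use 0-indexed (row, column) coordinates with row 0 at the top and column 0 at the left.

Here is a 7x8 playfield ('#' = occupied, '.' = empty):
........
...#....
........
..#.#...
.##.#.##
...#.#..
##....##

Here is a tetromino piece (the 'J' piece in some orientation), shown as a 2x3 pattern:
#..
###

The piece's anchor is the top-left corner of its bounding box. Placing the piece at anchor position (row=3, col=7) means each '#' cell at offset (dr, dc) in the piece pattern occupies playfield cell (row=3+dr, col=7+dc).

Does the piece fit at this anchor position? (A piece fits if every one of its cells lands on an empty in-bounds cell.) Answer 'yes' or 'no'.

Answer: no

Derivation:
Check each piece cell at anchor (3, 7):
  offset (0,0) -> (3,7): empty -> OK
  offset (1,0) -> (4,7): occupied ('#') -> FAIL
  offset (1,1) -> (4,8): out of bounds -> FAIL
  offset (1,2) -> (4,9): out of bounds -> FAIL
All cells valid: no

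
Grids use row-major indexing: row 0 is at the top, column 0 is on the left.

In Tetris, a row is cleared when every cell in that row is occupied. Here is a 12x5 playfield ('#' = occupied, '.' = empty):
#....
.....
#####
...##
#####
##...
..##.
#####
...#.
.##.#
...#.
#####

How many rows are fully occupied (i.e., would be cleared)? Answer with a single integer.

Answer: 4

Derivation:
Check each row:
  row 0: 4 empty cells -> not full
  row 1: 5 empty cells -> not full
  row 2: 0 empty cells -> FULL (clear)
  row 3: 3 empty cells -> not full
  row 4: 0 empty cells -> FULL (clear)
  row 5: 3 empty cells -> not full
  row 6: 3 empty cells -> not full
  row 7: 0 empty cells -> FULL (clear)
  row 8: 4 empty cells -> not full
  row 9: 2 empty cells -> not full
  row 10: 4 empty cells -> not full
  row 11: 0 empty cells -> FULL (clear)
Total rows cleared: 4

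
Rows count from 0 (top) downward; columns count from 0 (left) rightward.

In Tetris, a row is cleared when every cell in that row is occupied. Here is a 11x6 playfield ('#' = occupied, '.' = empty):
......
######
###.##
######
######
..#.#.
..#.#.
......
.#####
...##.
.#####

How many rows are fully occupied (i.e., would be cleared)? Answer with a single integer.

Answer: 3

Derivation:
Check each row:
  row 0: 6 empty cells -> not full
  row 1: 0 empty cells -> FULL (clear)
  row 2: 1 empty cell -> not full
  row 3: 0 empty cells -> FULL (clear)
  row 4: 0 empty cells -> FULL (clear)
  row 5: 4 empty cells -> not full
  row 6: 4 empty cells -> not full
  row 7: 6 empty cells -> not full
  row 8: 1 empty cell -> not full
  row 9: 4 empty cells -> not full
  row 10: 1 empty cell -> not full
Total rows cleared: 3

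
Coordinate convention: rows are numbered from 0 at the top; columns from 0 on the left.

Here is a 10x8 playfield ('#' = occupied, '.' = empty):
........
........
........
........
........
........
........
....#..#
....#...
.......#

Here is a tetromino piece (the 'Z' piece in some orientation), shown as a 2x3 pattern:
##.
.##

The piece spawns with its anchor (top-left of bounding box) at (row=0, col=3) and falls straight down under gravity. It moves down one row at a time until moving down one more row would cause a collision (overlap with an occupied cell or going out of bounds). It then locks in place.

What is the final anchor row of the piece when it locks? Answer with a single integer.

Answer: 5

Derivation:
Spawn at (row=0, col=3). Try each row:
  row 0: fits
  row 1: fits
  row 2: fits
  row 3: fits
  row 4: fits
  row 5: fits
  row 6: blocked -> lock at row 5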